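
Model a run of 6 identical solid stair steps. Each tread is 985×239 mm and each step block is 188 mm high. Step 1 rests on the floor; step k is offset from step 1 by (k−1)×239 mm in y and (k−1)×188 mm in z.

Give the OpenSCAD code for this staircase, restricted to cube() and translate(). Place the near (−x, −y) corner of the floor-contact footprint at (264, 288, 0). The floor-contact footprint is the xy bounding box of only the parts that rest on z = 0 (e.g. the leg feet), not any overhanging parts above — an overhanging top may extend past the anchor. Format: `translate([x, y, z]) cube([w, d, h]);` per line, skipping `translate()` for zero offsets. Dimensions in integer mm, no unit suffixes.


translate([264, 288, 0]) cube([985, 239, 188]);
translate([264, 527, 188]) cube([985, 239, 188]);
translate([264, 766, 376]) cube([985, 239, 188]);
translate([264, 1005, 564]) cube([985, 239, 188]);
translate([264, 1244, 752]) cube([985, 239, 188]);
translate([264, 1483, 940]) cube([985, 239, 188]);


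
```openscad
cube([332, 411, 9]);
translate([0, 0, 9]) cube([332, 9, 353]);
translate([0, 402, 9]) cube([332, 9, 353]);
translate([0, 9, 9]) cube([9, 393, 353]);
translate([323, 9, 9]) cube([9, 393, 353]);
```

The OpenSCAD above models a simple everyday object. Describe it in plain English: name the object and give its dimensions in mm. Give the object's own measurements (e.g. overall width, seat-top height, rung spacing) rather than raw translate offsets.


An open-topped rectangular box: outside dimensions 332×411×362 mm, with a uniform wall and base thickness of 9 mm. The base is a full 332×411 slab on the floor; four walls sit on top of the base. The front and back walls (the −y and +y sides) span the full width; the two side walls fit between them.


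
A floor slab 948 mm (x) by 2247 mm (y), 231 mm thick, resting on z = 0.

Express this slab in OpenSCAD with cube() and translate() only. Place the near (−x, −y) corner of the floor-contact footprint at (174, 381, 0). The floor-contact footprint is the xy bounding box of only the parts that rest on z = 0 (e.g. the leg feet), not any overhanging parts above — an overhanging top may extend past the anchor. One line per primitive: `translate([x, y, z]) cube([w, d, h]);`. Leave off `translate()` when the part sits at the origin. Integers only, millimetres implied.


translate([174, 381, 0]) cube([948, 2247, 231]);


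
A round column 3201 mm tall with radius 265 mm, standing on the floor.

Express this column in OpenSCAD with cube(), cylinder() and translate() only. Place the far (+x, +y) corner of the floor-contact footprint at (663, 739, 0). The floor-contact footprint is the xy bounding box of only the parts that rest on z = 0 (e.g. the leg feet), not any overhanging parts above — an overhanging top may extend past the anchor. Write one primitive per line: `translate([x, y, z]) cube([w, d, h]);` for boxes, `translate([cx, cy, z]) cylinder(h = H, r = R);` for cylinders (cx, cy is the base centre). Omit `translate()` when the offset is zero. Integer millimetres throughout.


translate([398, 474, 0]) cylinder(h = 3201, r = 265);


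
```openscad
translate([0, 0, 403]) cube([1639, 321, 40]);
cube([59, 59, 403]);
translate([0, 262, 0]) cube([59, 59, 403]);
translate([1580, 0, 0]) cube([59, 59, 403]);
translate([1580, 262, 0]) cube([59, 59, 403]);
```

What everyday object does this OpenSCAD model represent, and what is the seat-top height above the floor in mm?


A bench. The seat-top height is 443 mm.

A long slab on four corner posts — a bench. The slab sits at z = 403 with thickness 40, so the top is 403 + 40 = 443 mm.


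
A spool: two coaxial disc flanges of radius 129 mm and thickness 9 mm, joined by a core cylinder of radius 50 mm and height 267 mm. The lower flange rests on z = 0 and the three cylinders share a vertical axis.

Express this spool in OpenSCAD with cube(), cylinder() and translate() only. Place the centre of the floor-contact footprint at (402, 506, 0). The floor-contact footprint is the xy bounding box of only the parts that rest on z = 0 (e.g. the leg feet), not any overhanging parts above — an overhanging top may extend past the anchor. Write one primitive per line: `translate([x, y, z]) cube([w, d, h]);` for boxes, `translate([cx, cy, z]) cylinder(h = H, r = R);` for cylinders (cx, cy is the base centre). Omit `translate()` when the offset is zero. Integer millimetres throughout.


translate([402, 506, 0]) cylinder(h = 9, r = 129);
translate([402, 506, 9]) cylinder(h = 267, r = 50);
translate([402, 506, 276]) cylinder(h = 9, r = 129);


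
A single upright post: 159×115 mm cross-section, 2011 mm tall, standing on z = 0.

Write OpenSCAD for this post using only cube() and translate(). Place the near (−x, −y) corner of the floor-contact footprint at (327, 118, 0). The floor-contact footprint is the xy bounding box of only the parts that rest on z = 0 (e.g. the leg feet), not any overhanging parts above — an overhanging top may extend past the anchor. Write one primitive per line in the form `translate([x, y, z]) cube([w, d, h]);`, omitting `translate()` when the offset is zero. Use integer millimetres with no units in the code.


translate([327, 118, 0]) cube([159, 115, 2011]);


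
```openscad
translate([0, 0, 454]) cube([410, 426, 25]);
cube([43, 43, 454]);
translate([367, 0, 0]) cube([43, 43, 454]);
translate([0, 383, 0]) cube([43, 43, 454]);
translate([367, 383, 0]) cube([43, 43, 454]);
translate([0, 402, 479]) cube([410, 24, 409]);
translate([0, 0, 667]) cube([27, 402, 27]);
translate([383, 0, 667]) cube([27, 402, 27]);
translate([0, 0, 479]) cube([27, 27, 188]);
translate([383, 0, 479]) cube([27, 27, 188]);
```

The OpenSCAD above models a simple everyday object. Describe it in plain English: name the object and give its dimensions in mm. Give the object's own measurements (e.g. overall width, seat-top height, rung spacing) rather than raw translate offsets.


A chair. The seat is a 410×426×25 mm slab with its top at z = 479 mm, on four 43×43 mm corner legs (flush with the seat edges, standing on z = 0). A flat backrest 24 mm thick, 409 mm tall, spans the full seat width and rises from the seat top along its +y edge, rear face flush with the rear of the seat. Two armrests of 27×27 mm section run along each side from the seat's front edge to the front of the backrest, top faces 215 mm above the seat top and outer faces flush with the seat's x-edges; a 27×27 mm post under the front of each armrest stands on the seat at the front corner.


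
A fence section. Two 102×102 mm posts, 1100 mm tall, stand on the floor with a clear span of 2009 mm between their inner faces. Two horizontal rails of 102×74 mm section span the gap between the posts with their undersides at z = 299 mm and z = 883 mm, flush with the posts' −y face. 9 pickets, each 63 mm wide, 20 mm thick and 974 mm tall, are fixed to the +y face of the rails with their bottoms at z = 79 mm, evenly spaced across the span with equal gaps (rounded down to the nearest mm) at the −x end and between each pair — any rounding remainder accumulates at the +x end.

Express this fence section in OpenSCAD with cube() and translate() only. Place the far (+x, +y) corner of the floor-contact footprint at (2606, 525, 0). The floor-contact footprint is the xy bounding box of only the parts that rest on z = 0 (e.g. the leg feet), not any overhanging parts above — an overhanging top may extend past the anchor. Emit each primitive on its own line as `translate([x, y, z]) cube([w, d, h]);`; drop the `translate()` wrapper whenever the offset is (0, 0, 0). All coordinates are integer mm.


translate([393, 423, 0]) cube([102, 102, 1100]);
translate([2504, 423, 0]) cube([102, 102, 1100]);
translate([495, 423, 299]) cube([2009, 102, 74]);
translate([495, 423, 883]) cube([2009, 102, 74]);
translate([639, 525, 79]) cube([63, 20, 974]);
translate([846, 525, 79]) cube([63, 20, 974]);
translate([1053, 525, 79]) cube([63, 20, 974]);
translate([1260, 525, 79]) cube([63, 20, 974]);
translate([1467, 525, 79]) cube([63, 20, 974]);
translate([1674, 525, 79]) cube([63, 20, 974]);
translate([1881, 525, 79]) cube([63, 20, 974]);
translate([2088, 525, 79]) cube([63, 20, 974]);
translate([2295, 525, 79]) cube([63, 20, 974]);


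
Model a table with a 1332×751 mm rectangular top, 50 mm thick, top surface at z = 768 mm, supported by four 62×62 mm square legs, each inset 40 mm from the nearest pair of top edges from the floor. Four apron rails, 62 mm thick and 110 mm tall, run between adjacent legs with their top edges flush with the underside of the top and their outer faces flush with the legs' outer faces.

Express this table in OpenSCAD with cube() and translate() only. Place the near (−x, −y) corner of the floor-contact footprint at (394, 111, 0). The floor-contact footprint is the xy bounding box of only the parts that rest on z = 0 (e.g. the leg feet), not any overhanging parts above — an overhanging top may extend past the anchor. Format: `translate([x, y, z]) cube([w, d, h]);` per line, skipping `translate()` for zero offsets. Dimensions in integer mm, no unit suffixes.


translate([354, 71, 718]) cube([1332, 751, 50]);
translate([394, 111, 0]) cube([62, 62, 718]);
translate([1584, 111, 0]) cube([62, 62, 718]);
translate([394, 720, 0]) cube([62, 62, 718]);
translate([1584, 720, 0]) cube([62, 62, 718]);
translate([456, 111, 608]) cube([1128, 62, 110]);
translate([456, 720, 608]) cube([1128, 62, 110]);
translate([394, 173, 608]) cube([62, 547, 110]);
translate([1584, 173, 608]) cube([62, 547, 110]);


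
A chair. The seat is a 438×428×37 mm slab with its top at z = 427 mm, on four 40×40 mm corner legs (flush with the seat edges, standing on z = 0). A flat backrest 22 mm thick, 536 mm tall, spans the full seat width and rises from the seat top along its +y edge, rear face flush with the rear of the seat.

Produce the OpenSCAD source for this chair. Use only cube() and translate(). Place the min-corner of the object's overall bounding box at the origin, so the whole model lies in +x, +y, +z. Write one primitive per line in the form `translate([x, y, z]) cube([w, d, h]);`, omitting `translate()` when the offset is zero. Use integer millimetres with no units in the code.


translate([0, 0, 390]) cube([438, 428, 37]);
cube([40, 40, 390]);
translate([398, 0, 0]) cube([40, 40, 390]);
translate([0, 388, 0]) cube([40, 40, 390]);
translate([398, 388, 0]) cube([40, 40, 390]);
translate([0, 406, 427]) cube([438, 22, 536]);


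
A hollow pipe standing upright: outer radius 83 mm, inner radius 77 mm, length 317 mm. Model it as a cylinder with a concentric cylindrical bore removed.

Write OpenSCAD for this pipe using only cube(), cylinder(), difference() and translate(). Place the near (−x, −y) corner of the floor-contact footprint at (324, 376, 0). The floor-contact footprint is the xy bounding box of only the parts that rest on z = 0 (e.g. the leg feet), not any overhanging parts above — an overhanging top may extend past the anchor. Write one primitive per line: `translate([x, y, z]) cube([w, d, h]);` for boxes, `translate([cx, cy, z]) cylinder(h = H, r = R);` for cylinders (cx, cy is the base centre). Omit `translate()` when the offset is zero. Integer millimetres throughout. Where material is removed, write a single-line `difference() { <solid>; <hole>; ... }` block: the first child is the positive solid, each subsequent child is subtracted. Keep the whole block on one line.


difference() { translate([407, 459, 0]) cylinder(h = 317, r = 83); translate([407, 459, 0]) cylinder(h = 317, r = 77); }


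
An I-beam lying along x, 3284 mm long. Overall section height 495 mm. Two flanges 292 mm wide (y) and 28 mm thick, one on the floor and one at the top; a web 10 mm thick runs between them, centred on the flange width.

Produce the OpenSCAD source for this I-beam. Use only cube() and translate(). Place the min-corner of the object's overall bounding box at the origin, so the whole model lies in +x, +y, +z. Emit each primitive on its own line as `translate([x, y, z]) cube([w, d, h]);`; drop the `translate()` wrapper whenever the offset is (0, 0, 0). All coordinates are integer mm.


cube([3284, 292, 28]);
translate([0, 141, 28]) cube([3284, 10, 439]);
translate([0, 0, 467]) cube([3284, 292, 28]);


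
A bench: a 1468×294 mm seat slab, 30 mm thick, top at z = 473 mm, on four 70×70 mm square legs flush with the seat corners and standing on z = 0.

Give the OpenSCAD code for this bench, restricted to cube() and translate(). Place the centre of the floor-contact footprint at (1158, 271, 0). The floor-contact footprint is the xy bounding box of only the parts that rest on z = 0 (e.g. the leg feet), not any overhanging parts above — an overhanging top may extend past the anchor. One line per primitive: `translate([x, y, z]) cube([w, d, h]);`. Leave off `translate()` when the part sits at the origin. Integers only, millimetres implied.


translate([424, 124, 443]) cube([1468, 294, 30]);
translate([424, 124, 0]) cube([70, 70, 443]);
translate([424, 348, 0]) cube([70, 70, 443]);
translate([1822, 124, 0]) cube([70, 70, 443]);
translate([1822, 348, 0]) cube([70, 70, 443]);


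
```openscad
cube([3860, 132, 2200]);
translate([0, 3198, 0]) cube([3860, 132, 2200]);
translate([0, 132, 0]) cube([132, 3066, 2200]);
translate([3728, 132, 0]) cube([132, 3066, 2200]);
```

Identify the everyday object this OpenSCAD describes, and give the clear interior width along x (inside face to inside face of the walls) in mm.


A house (or room) frame. The interior width is 3596 mm.

Four 2200 mm walls enclosing a rectangle with no floor or roof — a room or house frame. Outside width is 3860 mm and wall thickness is 132 mm, so the interior width is 3860 − 2 × 132 = 3596 mm.


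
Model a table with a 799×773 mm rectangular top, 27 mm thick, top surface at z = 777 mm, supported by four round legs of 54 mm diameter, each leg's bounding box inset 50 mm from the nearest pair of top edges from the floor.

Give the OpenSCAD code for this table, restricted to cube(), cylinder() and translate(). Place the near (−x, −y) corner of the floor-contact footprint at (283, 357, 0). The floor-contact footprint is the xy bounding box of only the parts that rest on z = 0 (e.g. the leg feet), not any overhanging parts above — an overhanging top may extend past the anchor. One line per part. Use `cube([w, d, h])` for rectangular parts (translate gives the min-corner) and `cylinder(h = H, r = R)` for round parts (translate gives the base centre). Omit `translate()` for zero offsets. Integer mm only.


translate([233, 307, 750]) cube([799, 773, 27]);
translate([310, 384, 0]) cylinder(h = 750, r = 27);
translate([955, 384, 0]) cylinder(h = 750, r = 27);
translate([310, 1003, 0]) cylinder(h = 750, r = 27);
translate([955, 1003, 0]) cylinder(h = 750, r = 27);


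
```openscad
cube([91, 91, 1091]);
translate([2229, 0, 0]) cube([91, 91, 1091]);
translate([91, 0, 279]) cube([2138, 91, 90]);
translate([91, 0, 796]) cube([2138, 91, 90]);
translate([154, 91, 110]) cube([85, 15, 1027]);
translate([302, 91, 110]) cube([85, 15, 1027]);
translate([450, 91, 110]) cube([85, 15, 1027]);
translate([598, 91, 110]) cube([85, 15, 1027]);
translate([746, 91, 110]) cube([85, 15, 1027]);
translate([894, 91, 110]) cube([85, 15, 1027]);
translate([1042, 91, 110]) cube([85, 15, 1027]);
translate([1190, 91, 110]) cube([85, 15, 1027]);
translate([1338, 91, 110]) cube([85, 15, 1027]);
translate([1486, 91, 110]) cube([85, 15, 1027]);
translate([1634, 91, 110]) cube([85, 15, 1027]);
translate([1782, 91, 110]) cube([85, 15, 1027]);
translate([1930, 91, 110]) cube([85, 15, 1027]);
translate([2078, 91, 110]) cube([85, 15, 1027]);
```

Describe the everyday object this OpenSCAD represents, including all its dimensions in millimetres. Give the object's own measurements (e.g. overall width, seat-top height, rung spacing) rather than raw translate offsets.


A fence section. Two 91×91 mm posts, 1091 mm tall, stand on the floor with a clear span of 2138 mm between their inner faces. Two horizontal rails of 91×90 mm section span the gap between the posts with their undersides at z = 279 mm and z = 796 mm, flush with the posts' −y face. 14 pickets, each 85 mm wide, 15 mm thick and 1027 mm tall, are fixed to the +y face of the rails with their bottoms at z = 110 mm, spaced across the span with a 63 mm gap after the −x post and between neighbouring pickets, with 66 mm left before the +x post.


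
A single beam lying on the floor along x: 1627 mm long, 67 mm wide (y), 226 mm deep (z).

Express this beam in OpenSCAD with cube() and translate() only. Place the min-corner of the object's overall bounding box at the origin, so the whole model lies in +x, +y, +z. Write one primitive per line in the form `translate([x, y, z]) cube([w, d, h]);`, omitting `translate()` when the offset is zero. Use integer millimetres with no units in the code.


cube([1627, 67, 226]);


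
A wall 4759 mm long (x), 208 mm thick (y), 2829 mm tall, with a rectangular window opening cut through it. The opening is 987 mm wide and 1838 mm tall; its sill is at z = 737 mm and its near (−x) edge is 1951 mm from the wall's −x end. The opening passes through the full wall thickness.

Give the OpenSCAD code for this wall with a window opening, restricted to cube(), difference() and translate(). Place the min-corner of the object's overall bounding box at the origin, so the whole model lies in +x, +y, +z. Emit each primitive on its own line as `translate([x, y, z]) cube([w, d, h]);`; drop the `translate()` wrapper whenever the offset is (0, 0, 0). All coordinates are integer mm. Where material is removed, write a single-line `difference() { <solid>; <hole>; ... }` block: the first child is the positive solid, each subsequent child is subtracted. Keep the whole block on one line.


difference() { cube([4759, 208, 2829]); translate([1951, 0, 737]) cube([987, 208, 1838]); }


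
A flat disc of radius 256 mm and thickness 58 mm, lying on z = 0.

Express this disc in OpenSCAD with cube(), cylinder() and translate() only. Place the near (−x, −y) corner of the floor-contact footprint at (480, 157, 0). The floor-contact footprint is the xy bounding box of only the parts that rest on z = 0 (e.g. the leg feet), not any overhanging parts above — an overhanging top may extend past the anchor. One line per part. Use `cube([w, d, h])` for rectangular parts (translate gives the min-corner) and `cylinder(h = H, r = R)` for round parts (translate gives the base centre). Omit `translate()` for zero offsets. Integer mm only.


translate([736, 413, 0]) cylinder(h = 58, r = 256);


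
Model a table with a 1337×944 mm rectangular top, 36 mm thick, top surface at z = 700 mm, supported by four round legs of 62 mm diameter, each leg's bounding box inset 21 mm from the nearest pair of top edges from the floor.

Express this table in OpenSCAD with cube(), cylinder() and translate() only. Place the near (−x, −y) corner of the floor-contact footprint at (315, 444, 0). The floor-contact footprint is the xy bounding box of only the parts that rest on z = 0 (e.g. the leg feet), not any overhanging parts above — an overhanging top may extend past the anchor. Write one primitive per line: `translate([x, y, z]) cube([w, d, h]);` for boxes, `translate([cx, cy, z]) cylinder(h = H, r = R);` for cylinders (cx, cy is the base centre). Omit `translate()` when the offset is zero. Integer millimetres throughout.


// leg_h = 700 - 36 = 664
translate([294, 423, 664]) cube([1337, 944, 36]);
translate([346, 475, 0]) cylinder(h = 664, r = 31);
translate([1579, 475, 0]) cylinder(h = 664, r = 31);
translate([346, 1315, 0]) cylinder(h = 664, r = 31);
translate([1579, 1315, 0]) cylinder(h = 664, r = 31);


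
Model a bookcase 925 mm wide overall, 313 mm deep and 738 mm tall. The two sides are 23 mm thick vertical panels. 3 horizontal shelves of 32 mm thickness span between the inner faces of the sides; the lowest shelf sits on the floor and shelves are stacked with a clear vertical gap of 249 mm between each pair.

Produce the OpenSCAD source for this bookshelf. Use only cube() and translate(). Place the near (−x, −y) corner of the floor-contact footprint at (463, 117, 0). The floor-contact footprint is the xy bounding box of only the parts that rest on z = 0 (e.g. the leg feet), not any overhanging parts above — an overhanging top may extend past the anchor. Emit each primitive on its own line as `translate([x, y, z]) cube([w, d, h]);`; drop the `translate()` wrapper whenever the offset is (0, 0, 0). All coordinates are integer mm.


translate([463, 117, 0]) cube([23, 313, 738]);
translate([1365, 117, 0]) cube([23, 313, 738]);
translate([486, 117, 0]) cube([879, 313, 32]);
translate([486, 117, 281]) cube([879, 313, 32]);
translate([486, 117, 562]) cube([879, 313, 32]);


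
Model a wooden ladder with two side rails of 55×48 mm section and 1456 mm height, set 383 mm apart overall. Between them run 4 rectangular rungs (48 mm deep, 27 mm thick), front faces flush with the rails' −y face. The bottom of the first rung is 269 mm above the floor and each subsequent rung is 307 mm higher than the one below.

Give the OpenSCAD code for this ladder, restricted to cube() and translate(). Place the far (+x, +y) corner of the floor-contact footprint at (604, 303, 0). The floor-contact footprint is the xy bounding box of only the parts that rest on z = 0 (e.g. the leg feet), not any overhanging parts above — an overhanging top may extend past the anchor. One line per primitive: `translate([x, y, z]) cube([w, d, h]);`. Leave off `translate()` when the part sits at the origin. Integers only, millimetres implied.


translate([221, 255, 0]) cube([55, 48, 1456]);
translate([549, 255, 0]) cube([55, 48, 1456]);
translate([276, 255, 269]) cube([273, 48, 27]);
translate([276, 255, 576]) cube([273, 48, 27]);
translate([276, 255, 883]) cube([273, 48, 27]);
translate([276, 255, 1190]) cube([273, 48, 27]);


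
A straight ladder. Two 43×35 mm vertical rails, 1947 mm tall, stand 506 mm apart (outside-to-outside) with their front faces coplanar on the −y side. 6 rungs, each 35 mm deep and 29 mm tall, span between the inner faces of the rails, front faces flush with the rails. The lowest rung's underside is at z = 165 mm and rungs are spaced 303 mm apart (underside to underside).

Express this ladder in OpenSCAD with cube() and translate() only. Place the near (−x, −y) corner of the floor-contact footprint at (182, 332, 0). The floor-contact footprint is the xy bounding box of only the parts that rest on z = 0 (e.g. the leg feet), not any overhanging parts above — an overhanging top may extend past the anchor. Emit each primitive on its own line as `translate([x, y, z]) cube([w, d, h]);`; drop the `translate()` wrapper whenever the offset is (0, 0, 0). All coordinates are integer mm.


translate([182, 332, 0]) cube([43, 35, 1947]);
translate([645, 332, 0]) cube([43, 35, 1947]);
translate([225, 332, 165]) cube([420, 35, 29]);
translate([225, 332, 468]) cube([420, 35, 29]);
translate([225, 332, 771]) cube([420, 35, 29]);
translate([225, 332, 1074]) cube([420, 35, 29]);
translate([225, 332, 1377]) cube([420, 35, 29]);
translate([225, 332, 1680]) cube([420, 35, 29]);


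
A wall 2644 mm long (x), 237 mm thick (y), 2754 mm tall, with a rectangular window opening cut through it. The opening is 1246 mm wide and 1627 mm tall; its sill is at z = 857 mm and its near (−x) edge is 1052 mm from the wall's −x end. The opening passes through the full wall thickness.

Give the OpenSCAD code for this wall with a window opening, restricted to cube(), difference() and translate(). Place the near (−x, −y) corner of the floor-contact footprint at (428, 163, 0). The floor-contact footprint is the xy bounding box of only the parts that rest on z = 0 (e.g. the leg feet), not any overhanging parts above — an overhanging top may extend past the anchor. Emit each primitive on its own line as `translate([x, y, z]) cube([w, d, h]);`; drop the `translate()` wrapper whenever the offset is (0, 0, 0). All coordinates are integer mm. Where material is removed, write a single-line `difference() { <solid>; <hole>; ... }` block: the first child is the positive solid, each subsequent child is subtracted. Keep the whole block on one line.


difference() { translate([428, 163, 0]) cube([2644, 237, 2754]); translate([1480, 163, 857]) cube([1246, 237, 1627]); }


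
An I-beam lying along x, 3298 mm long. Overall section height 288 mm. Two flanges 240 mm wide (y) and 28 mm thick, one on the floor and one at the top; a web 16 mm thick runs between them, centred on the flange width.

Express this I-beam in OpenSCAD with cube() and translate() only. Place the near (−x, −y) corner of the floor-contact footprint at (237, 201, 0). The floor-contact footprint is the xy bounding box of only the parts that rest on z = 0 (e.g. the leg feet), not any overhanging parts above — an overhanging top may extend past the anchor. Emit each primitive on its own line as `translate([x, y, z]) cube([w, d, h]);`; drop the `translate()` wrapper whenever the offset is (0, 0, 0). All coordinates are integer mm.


translate([237, 201, 0]) cube([3298, 240, 28]);
translate([237, 313, 28]) cube([3298, 16, 232]);
translate([237, 201, 260]) cube([3298, 240, 28]);


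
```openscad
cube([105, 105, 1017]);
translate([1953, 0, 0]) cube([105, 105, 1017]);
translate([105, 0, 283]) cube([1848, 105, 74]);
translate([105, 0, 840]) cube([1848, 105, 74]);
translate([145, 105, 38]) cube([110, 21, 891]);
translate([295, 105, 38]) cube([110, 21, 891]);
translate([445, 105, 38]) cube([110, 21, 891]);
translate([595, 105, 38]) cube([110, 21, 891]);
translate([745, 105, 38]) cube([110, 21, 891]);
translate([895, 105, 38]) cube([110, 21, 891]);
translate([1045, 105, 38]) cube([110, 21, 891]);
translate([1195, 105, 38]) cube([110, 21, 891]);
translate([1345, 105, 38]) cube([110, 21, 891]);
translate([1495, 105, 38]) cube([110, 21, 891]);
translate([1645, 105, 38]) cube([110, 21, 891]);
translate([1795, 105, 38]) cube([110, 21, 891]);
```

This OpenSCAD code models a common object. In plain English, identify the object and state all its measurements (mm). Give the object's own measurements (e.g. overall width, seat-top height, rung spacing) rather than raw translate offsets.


A fence section. Two 105×105 mm posts, 1017 mm tall, stand on the floor with a clear span of 1848 mm between their inner faces. Two horizontal rails of 105×74 mm section span the gap between the posts with their undersides at z = 283 mm and z = 840 mm, flush with the posts' −y face. 12 pickets, each 110 mm wide, 21 mm thick and 891 mm tall, are fixed to the +y face of the rails with their bottoms at z = 38 mm, spaced across the span with a 40 mm gap after the −x post and between neighbouring pickets, with 48 mm left before the +x post.


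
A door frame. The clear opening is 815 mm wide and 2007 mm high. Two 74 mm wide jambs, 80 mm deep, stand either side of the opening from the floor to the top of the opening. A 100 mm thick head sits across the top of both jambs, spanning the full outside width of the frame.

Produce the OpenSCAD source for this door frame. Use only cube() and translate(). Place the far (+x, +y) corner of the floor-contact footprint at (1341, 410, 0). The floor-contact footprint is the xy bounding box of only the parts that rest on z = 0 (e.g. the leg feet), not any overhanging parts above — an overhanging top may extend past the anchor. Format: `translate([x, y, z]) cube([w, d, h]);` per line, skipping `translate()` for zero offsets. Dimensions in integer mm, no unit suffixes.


translate([378, 330, 0]) cube([74, 80, 2007]);
translate([1267, 330, 0]) cube([74, 80, 2007]);
translate([378, 330, 2007]) cube([963, 80, 100]);


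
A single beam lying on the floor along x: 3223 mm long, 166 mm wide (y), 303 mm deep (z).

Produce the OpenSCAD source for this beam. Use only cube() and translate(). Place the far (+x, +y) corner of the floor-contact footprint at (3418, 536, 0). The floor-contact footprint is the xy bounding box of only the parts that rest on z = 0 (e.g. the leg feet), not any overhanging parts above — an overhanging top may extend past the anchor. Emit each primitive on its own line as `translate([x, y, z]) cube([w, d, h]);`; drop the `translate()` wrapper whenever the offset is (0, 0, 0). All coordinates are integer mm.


translate([195, 370, 0]) cube([3223, 166, 303]);


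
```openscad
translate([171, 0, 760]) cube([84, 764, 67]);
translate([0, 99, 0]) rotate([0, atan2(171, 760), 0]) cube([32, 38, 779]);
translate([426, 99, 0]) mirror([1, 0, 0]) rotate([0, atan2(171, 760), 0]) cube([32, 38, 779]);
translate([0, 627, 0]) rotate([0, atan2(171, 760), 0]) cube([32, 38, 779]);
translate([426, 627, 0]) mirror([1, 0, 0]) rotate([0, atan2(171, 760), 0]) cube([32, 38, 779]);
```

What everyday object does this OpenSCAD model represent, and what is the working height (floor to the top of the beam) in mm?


A sawhorse. The overall height is 827 mm.

A beam across two mirrored pairs of raked legs — a sawhorse. The beam's underside is at z = 760 (matching the legs' vertical rise in atan2(171, 760)) and the beam is 67 mm tall, so its top is at 760 + 67 = 827 mm. The raked legs top out at the beam's underside, so that is the highest point.


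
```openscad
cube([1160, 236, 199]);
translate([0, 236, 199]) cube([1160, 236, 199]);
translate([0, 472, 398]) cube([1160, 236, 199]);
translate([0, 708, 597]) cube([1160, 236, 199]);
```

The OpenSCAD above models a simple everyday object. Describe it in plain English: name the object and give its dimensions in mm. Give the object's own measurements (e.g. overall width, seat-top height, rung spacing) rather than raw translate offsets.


A straight staircase of 4 solid steps. Each step is 1160 mm wide (x), 236 mm deep (y, the going) and 199 mm tall (the rise). The first step rests on the floor; each subsequent step sits one going further in +y and one rise higher in +z, directly behind and above the previous step with no overlap.


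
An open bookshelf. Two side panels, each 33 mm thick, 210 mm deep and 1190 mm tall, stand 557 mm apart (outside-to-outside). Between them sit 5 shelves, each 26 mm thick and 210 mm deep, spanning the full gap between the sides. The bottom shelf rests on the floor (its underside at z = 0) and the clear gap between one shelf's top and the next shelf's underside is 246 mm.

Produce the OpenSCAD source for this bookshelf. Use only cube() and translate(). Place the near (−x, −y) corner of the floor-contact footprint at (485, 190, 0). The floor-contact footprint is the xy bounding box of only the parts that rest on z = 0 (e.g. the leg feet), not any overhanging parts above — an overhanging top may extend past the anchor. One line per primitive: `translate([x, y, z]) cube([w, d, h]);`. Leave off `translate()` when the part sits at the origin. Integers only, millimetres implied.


translate([485, 190, 0]) cube([33, 210, 1190]);
translate([1009, 190, 0]) cube([33, 210, 1190]);
translate([518, 190, 0]) cube([491, 210, 26]);
translate([518, 190, 272]) cube([491, 210, 26]);
translate([518, 190, 544]) cube([491, 210, 26]);
translate([518, 190, 816]) cube([491, 210, 26]);
translate([518, 190, 1088]) cube([491, 210, 26]);


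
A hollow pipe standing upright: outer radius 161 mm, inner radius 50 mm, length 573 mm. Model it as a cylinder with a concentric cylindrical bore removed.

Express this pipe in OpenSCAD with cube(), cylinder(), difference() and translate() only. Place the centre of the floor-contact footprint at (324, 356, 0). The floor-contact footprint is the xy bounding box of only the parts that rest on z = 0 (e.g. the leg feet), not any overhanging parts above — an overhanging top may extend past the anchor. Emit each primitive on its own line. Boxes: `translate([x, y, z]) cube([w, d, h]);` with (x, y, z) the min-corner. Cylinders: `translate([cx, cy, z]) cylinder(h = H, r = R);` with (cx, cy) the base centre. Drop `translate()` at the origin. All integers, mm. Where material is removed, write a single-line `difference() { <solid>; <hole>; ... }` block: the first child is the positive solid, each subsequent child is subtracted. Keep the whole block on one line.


difference() { translate([324, 356, 0]) cylinder(h = 573, r = 161); translate([324, 356, 0]) cylinder(h = 573, r = 50); }


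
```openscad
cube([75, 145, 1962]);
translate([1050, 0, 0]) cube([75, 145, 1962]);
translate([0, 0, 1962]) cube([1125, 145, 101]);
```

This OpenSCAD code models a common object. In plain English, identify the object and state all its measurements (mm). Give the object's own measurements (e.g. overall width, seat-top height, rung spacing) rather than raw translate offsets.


A door frame. The clear opening is 975 mm wide and 1962 mm high. Two 75 mm wide jambs, 145 mm deep, stand either side of the opening from the floor to the top of the opening. A 101 mm thick head sits across the top of both jambs, spanning the full outside width of the frame.


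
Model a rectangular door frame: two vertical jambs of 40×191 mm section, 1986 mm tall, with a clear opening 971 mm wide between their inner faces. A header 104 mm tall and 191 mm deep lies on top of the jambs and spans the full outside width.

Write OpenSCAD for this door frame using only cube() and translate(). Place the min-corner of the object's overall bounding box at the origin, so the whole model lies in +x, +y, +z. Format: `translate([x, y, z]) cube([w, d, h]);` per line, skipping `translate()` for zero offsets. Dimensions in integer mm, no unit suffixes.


cube([40, 191, 1986]);
translate([1011, 0, 0]) cube([40, 191, 1986]);
translate([0, 0, 1986]) cube([1051, 191, 104]);


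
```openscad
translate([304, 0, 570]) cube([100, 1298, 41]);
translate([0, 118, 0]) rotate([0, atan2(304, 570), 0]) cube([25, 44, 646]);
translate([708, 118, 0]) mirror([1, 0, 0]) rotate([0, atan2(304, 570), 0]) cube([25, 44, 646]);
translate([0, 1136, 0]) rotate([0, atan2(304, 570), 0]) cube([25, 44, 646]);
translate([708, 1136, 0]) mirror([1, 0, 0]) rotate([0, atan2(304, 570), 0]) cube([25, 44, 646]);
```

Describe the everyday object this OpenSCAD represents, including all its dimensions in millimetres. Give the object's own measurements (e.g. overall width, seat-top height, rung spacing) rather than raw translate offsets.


A sawhorse. A 100×1298×41 mm beam (x, y, z) sits on two A-frame leg pairs. Each pair is two raked legs of 25×44 mm section (44 mm along y) splaying symmetrically in x. Each leg rises 570 mm vertically over 304 mm of horizontal reach and is 646 mm long along its own axis. Every leg's outer bottom edge rests on the floor and its outer top edge meets a bottom edge of the beam — the left legs (tilting toward +x) meet the beam's −x bottom edge, the right legs (their mirror images, tilting toward −x) meet its +x bottom edge — so the leg tops tuck under the beam, the beam's underside is 570 mm above the floor, and the feet are 708 mm apart outside-to-outside with the beam centred between them. The two leg pairs are set in 118 mm from either end of the beam.


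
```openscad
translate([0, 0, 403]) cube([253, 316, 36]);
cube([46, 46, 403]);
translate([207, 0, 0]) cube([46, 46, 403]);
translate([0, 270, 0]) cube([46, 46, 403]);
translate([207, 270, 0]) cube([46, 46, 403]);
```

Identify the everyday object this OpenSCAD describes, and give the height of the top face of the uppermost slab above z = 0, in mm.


A stool. The seat height is 439 mm.

A 253×316×36 slab at z = 403 on four corner posts — a stool. The seat top is 403 + 36 = 439 mm.


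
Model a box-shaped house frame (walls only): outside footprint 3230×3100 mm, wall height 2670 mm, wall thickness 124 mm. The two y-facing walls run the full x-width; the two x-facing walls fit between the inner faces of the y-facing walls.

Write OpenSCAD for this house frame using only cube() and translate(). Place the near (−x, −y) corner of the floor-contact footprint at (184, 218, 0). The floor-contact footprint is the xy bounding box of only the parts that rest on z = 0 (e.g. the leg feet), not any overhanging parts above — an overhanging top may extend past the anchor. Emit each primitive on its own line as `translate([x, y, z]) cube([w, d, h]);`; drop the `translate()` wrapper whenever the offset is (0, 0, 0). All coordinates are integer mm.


translate([184, 218, 0]) cube([3230, 124, 2670]);
translate([184, 3194, 0]) cube([3230, 124, 2670]);
translate([184, 342, 0]) cube([124, 2852, 2670]);
translate([3290, 342, 0]) cube([124, 2852, 2670]);


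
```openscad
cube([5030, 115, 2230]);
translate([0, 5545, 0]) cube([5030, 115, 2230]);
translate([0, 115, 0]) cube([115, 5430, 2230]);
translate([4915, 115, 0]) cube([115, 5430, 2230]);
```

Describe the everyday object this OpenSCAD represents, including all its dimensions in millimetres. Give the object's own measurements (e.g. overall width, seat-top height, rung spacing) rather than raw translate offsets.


The wall frame of a small rectangular building: four walls, each 2230 mm tall and 115 mm thick, enclosing a footprint 5030 mm (x) by 5660 mm (y) outside-to-outside, with no floor or roof. The front and back walls (the −y and +y sides) span the full width; the two side walls fit between them.


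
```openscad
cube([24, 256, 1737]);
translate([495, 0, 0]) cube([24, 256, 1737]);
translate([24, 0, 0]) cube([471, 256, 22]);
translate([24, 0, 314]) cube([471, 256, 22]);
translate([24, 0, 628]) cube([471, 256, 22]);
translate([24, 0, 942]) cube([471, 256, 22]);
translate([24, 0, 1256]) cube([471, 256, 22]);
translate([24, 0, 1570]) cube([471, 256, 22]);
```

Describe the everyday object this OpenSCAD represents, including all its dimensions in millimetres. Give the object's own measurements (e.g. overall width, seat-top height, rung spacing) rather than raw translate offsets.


An open bookshelf. Two side panels, each 24 mm thick, 256 mm deep and 1737 mm tall, stand 519 mm apart (outside-to-outside). Between them sit 6 shelves, each 22 mm thick and 256 mm deep, spanning the full gap between the sides. The bottom shelf rests on the floor (its underside at z = 0) and the clear gap between one shelf's top and the next shelf's underside is 292 mm.


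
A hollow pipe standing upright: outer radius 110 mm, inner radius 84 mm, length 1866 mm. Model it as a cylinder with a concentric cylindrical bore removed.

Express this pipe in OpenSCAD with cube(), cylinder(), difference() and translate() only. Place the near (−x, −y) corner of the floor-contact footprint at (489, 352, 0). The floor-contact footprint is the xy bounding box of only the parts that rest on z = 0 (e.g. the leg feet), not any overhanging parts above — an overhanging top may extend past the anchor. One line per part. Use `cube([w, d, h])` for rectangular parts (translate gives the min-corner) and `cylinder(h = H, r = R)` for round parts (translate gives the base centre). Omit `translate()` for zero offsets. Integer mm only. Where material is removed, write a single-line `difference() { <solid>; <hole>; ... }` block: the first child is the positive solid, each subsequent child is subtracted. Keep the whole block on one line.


difference() { translate([599, 462, 0]) cylinder(h = 1866, r = 110); translate([599, 462, 0]) cylinder(h = 1866, r = 84); }


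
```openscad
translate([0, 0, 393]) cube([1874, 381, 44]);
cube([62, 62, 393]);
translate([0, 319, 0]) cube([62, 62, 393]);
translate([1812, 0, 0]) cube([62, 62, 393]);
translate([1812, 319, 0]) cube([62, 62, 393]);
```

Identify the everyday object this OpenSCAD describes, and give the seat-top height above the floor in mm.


A bench. The seat-top height is 437 mm.

A long slab on four corner posts — a bench. The slab sits at z = 393 with thickness 44, so the top is 393 + 44 = 437 mm.


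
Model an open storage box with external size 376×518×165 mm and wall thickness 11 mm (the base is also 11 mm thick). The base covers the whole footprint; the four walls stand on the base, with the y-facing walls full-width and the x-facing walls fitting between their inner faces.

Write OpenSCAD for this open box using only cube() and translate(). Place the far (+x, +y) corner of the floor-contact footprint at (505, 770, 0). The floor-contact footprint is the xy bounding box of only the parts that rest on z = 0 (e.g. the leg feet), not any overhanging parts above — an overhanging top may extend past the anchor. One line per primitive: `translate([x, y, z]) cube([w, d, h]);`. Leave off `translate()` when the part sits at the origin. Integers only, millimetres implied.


translate([129, 252, 0]) cube([376, 518, 11]);
translate([129, 252, 11]) cube([376, 11, 154]);
translate([129, 759, 11]) cube([376, 11, 154]);
translate([129, 263, 11]) cube([11, 496, 154]);
translate([494, 263, 11]) cube([11, 496, 154]);
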